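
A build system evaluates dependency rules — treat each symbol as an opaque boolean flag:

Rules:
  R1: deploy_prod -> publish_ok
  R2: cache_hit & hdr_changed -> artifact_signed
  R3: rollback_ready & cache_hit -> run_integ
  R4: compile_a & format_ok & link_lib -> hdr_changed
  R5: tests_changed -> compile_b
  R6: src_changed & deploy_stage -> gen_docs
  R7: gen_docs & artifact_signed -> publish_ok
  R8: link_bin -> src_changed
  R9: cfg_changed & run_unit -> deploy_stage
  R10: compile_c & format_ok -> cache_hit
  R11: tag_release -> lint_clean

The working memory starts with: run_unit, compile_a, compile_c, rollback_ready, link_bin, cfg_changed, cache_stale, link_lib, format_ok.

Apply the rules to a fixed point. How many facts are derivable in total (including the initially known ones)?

Round 1: R4 [compile_a & format_ok & link_lib -> hdr_changed]; R8 [link_bin -> src_changed]; R9 [cfg_changed & run_unit -> deploy_stage]; R10 [compile_c & format_ok -> cache_hit]. New: hdr_changed, src_changed, deploy_stage, cache_hit.
Round 2: R2 [cache_hit & hdr_changed -> artifact_signed]; R3 [rollback_ready & cache_hit -> run_integ]; R6 [src_changed & deploy_stage -> gen_docs]. New: artifact_signed, run_integ, gen_docs.
Round 3: R7 [gen_docs & artifact_signed -> publish_ok]. New: publish_ok.
Closure: {artifact_signed, cache_hit, cache_stale, cfg_changed, compile_a, compile_c, deploy_stage, format_ok, gen_docs, hdr_changed, link_bin, link_lib, publish_ok, rollback_ready, run_integ, run_unit, src_changed} — 17 facts.

17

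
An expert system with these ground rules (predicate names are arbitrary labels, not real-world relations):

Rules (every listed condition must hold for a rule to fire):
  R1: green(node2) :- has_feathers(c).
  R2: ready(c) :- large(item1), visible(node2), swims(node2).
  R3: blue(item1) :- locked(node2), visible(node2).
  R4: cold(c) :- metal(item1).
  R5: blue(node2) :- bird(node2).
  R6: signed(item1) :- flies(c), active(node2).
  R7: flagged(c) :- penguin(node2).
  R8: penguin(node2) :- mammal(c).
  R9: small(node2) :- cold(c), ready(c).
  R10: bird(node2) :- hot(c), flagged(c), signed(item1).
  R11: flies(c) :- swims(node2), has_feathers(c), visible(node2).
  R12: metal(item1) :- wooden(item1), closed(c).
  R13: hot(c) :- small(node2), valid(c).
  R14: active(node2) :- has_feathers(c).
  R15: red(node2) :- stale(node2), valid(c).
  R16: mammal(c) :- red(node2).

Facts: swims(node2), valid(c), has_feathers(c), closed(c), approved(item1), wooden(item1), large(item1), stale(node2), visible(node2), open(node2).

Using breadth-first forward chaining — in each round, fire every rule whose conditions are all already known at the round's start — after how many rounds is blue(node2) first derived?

6

Round 1: R1 [green(node2) :- has_feathers(c).]; R2 [ready(c) :- large(item1), visible(node2), swims(node2).]; R11 [flies(c) :- swims(node2), has_feathers(c), visible(node2).]; R12 [metal(item1) :- wooden(item1), closed(c).]; R14 [active(node2) :- has_feathers(c).]; R15 [red(node2) :- stale(node2), valid(c).]. Adds green(node2), ready(c), flies(c), metal(item1), active(node2), red(node2).
Round 2: R4 [cold(c) :- metal(item1).]; R6 [signed(item1) :- flies(c), active(node2).]; R16 [mammal(c) :- red(node2).]. Adds cold(c), signed(item1), mammal(c).
Round 3: R8 [penguin(node2) :- mammal(c).]; R9 [small(node2) :- cold(c), ready(c).]. Adds penguin(node2), small(node2).
Round 4: R7 [flagged(c) :- penguin(node2).]; R13 [hot(c) :- small(node2), valid(c).]. Adds flagged(c), hot(c).
Round 5: R10 [bird(node2) :- hot(c), flagged(c), signed(item1).]. Adds bird(node2).
Round 6: R5 [blue(node2) :- bird(node2).]. Adds blue(node2).
blue(node2) first appears in round 6.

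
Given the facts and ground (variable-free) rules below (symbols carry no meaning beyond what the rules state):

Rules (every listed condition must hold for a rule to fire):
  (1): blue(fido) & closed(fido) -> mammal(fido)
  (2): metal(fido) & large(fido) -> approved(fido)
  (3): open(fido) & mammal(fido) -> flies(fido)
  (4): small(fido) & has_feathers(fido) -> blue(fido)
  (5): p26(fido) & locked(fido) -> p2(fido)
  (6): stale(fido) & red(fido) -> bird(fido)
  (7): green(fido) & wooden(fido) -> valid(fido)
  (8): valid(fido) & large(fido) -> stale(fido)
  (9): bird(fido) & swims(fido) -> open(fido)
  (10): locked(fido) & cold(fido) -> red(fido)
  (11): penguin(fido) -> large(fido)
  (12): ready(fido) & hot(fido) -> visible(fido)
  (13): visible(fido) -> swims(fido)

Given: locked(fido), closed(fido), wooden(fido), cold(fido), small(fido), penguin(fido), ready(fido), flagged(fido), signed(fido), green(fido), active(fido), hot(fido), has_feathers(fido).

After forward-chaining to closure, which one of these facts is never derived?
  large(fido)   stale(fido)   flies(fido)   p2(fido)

Round 1: (4) [small(fido) & has_feathers(fido) -> blue(fido)]; (7) [green(fido) & wooden(fido) -> valid(fido)]; (10) [locked(fido) & cold(fido) -> red(fido)]; (11) [penguin(fido) -> large(fido)]; (12) [ready(fido) & hot(fido) -> visible(fido)]. New: blue(fido), valid(fido), red(fido), large(fido), visible(fido).
Round 2: (1) [blue(fido) & closed(fido) -> mammal(fido)]; (8) [valid(fido) & large(fido) -> stale(fido)]; (13) [visible(fido) -> swims(fido)]. New: mammal(fido), stale(fido), swims(fido).
Round 3: (6) [stale(fido) & red(fido) -> bird(fido)]. New: bird(fido).
Round 4: (9) [bird(fido) & swims(fido) -> open(fido)]. New: open(fido).
Round 5: (3) [open(fido) & mammal(fido) -> flies(fido)]. New: flies(fido).
Derived: stale(fido) (round 2), flies(fido) (round 5), large(fido) (round 1). p2(fido) never appears in any round.

p2(fido)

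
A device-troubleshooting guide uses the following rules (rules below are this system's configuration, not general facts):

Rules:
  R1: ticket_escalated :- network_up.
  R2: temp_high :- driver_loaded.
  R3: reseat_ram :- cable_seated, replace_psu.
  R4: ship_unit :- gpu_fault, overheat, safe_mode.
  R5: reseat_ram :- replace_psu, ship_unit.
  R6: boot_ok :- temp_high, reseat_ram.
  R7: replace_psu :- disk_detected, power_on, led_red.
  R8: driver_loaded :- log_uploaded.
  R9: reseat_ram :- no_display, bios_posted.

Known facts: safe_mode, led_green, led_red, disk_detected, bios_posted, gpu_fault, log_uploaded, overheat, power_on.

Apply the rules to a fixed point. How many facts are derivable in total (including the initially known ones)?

15

Round 1: R4 [ship_unit :- gpu_fault, overheat, safe_mode.]; R7 [replace_psu :- disk_detected, power_on, led_red.]; R8 [driver_loaded :- log_uploaded.]. New: ship_unit, replace_psu, driver_loaded.
Round 2: R2 [temp_high :- driver_loaded.]; R5 [reseat_ram :- replace_psu, ship_unit.]. New: temp_high, reseat_ram.
Round 3: R6 [boot_ok :- temp_high, reseat_ram.]. New: boot_ok.
Closure: {bios_posted, boot_ok, disk_detected, driver_loaded, gpu_fault, led_green, led_red, log_uploaded, overheat, power_on, replace_psu, reseat_ram, safe_mode, ship_unit, temp_high} — 15 facts.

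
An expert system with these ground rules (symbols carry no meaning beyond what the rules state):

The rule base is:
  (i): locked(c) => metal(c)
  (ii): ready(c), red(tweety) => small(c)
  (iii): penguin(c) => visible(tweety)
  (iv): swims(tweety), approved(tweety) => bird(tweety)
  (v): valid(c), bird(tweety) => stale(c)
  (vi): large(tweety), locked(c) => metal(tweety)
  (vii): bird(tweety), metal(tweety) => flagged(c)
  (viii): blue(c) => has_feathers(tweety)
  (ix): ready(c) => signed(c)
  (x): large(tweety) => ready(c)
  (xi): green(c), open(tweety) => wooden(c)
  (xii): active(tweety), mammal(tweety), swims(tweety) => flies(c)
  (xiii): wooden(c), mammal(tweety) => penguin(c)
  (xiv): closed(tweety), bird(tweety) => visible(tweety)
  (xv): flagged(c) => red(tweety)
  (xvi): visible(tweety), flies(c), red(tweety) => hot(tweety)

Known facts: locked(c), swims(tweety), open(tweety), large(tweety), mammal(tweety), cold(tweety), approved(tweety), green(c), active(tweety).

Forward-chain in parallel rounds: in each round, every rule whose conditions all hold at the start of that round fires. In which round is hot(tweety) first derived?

Round 1: (i) [locked(c) => metal(c)]; (iv) [swims(tweety), approved(tweety) => bird(tweety)]; (vi) [large(tweety), locked(c) => metal(tweety)]; (x) [large(tweety) => ready(c)]; (xi) [green(c), open(tweety) => wooden(c)]; (xii) [active(tweety), mammal(tweety), swims(tweety) => flies(c)]. Adds metal(c), bird(tweety), metal(tweety), ready(c), wooden(c), flies(c).
Round 2: (vii) [bird(tweety), metal(tweety) => flagged(c)]; (ix) [ready(c) => signed(c)]; (xiii) [wooden(c), mammal(tweety) => penguin(c)]. Adds flagged(c), signed(c), penguin(c).
Round 3: (iii) [penguin(c) => visible(tweety)]; (xv) [flagged(c) => red(tweety)]. Adds visible(tweety), red(tweety).
Round 4: (ii) [ready(c), red(tweety) => small(c)]; (xvi) [visible(tweety), flies(c), red(tweety) => hot(tweety)]. Adds small(c), hot(tweety).
hot(tweety) first appears in round 4.

4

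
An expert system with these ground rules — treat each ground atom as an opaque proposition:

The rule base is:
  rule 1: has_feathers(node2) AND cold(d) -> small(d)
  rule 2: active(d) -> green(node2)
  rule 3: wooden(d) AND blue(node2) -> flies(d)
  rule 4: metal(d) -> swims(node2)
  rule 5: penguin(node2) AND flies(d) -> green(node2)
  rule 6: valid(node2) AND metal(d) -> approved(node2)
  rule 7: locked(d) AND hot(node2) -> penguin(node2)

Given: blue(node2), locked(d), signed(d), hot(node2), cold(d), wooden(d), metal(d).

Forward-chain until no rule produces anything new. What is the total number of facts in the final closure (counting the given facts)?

11

Round 1: rule 3 [wooden(d) AND blue(node2) -> flies(d)]; rule 4 [metal(d) -> swims(node2)]; rule 7 [locked(d) AND hot(node2) -> penguin(node2)]. New: flies(d), swims(node2), penguin(node2).
Round 2: rule 5 [penguin(node2) AND flies(d) -> green(node2)]. New: green(node2).
Closure: {blue(node2), cold(d), flies(d), green(node2), hot(node2), locked(d), metal(d), penguin(node2), signed(d), swims(node2), wooden(d)} — 11 facts.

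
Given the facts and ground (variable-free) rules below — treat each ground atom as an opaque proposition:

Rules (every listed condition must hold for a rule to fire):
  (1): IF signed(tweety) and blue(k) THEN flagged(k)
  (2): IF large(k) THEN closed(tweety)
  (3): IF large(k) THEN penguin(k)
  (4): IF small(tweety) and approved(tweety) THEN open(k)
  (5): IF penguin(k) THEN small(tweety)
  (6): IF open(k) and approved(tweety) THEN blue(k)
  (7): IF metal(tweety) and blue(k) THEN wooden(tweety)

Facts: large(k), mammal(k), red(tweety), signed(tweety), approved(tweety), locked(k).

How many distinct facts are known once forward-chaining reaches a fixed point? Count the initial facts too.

12

Round 1 — (2), (3), derive closed(tweety), penguin(k).
Round 2 — (5), derive small(tweety).
Round 3 — (4), derive open(k).
Round 4 — (6), derive blue(k).
Round 5 — (1), derive flagged(k).
Closure: {approved(tweety), blue(k), closed(tweety), flagged(k), large(k), locked(k), mammal(k), open(k), penguin(k), red(tweety), signed(tweety), small(tweety)} — 12 facts.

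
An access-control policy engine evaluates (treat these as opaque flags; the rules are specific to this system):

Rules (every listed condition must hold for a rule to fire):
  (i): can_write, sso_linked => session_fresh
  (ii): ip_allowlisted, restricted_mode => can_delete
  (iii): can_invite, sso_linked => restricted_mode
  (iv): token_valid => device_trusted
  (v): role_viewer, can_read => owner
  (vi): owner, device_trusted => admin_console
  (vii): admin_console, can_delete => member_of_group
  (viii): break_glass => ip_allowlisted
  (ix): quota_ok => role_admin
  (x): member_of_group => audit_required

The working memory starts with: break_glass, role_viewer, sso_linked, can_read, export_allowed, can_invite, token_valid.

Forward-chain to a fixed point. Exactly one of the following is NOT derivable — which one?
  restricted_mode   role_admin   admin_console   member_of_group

Round 1 — (iii), (iv), (v), (viii), derive restricted_mode, device_trusted, owner, ip_allowlisted.
Round 2 — (ii), (vi), derive can_delete, admin_console.
Round 3 — (vii), derive member_of_group.
Round 4 — (x), derive audit_required.
Derived: restricted_mode (round 1), admin_console (round 2), member_of_group (round 3). role_admin never appears in any round.

role_admin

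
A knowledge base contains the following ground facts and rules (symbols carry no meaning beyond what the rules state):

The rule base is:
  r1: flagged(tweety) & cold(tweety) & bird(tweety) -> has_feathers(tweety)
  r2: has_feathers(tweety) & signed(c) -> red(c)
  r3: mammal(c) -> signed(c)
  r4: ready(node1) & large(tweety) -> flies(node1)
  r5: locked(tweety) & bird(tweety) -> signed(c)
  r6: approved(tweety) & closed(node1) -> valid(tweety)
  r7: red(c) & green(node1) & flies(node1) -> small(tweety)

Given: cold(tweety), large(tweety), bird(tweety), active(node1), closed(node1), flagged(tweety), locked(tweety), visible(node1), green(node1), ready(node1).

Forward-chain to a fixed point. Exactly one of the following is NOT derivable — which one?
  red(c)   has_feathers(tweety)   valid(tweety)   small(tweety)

valid(tweety)

[1] r1 [flagged(tweety) & cold(tweety) & bird(tweety) -> has_feathers(tweety)]; r4 [ready(node1) & large(tweety) -> flies(node1)]; r5 [locked(tweety) & bird(tweety) -> signed(c)]. ⇒ new: has_feathers(tweety), flies(node1), signed(c).
[2] r2 [has_feathers(tweety) & signed(c) -> red(c)]. ⇒ new: red(c).
[3] r7 [red(c) & green(node1) & flies(node1) -> small(tweety)]. ⇒ new: small(tweety).
Derived: red(c) (round 2), small(tweety) (round 3), has_feathers(tweety) (round 1). valid(tweety) never appears in any round.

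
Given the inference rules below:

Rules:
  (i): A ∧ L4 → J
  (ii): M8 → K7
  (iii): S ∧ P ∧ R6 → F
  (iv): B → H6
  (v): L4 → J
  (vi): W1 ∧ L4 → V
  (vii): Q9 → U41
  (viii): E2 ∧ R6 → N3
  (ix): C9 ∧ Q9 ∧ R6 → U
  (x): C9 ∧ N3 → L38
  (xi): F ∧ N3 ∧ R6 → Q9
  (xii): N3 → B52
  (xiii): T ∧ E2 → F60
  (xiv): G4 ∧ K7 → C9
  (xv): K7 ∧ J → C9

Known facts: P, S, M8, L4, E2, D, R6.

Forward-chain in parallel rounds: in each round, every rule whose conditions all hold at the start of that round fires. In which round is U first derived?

Round 1: (ii) [M8 → K7]; (iii) [S ∧ P ∧ R6 → F]; (v) [L4 → J]; (viii) [E2 ∧ R6 → N3]. New: K7, F, J, N3.
Round 2: (xi) [F ∧ N3 ∧ R6 → Q9]; (xii) [N3 → B52]; (xv) [K7 ∧ J → C9]. New: Q9, B52, C9.
Round 3: (vii) [Q9 → U41]; (ix) [C9 ∧ Q9 ∧ R6 → U]; (x) [C9 ∧ N3 → L38]. New: U41, U, L38.
U first appears in round 3.

3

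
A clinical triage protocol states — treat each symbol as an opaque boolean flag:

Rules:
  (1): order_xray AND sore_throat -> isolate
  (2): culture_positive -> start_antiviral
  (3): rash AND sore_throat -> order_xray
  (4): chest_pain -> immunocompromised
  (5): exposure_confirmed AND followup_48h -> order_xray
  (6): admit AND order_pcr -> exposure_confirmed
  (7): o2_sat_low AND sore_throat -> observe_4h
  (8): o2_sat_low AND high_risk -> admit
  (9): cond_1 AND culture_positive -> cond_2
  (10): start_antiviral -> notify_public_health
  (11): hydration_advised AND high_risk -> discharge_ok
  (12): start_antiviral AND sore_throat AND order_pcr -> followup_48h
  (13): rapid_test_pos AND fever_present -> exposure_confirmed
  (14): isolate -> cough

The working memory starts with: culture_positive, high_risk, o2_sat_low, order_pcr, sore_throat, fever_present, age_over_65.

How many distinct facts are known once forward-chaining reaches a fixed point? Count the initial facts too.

16

Round 1 — (2), (7), (8), derive start_antiviral, observe_4h, admit.
Round 2 — (6), (10), (12), derive exposure_confirmed, notify_public_health, followup_48h.
Round 3 — (5), derive order_xray.
Round 4 — (1), derive isolate.
Round 5 — (14), derive cough.
Closure: {admit, age_over_65, cough, culture_positive, exposure_confirmed, fever_present, followup_48h, high_risk, isolate, notify_public_health, o2_sat_low, observe_4h, order_pcr, order_xray, sore_throat, start_antiviral} — 16 facts.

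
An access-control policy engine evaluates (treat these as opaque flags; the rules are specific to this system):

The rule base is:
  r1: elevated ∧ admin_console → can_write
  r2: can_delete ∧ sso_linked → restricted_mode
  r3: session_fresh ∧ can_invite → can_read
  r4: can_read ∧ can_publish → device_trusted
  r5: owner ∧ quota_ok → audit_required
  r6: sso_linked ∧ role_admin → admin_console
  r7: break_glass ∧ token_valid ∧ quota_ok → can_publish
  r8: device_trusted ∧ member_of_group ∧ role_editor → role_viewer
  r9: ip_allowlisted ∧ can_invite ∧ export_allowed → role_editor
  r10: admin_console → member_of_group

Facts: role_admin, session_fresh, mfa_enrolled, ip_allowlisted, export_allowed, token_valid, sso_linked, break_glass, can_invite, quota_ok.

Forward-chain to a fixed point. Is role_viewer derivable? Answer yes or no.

yes

Round 1: r3 [session_fresh ∧ can_invite → can_read]; r6 [sso_linked ∧ role_admin → admin_console]; r7 [break_glass ∧ token_valid ∧ quota_ok → can_publish]; r9 [ip_allowlisted ∧ can_invite ∧ export_allowed → role_editor]. Adds can_read, admin_console, can_publish, role_editor.
Round 2: r4 [can_read ∧ can_publish → device_trusted]; r10 [admin_console → member_of_group]. Adds device_trusted, member_of_group.
Round 3: r8 [device_trusted ∧ member_of_group ∧ role_editor → role_viewer]. Adds role_viewer.
role_viewer appears in round 3, so it is derivable.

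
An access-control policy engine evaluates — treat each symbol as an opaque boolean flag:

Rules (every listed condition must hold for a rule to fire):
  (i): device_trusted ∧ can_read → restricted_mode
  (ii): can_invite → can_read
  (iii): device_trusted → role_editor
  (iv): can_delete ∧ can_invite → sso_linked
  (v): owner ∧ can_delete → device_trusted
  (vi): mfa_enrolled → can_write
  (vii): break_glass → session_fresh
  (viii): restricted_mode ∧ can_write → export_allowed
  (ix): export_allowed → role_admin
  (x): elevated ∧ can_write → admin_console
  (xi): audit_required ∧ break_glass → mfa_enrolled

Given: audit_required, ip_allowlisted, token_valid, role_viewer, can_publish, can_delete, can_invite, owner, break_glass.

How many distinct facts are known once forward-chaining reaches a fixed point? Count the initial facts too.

Round 1 — (ii), (iv), (v), (vii), (xi), derive can_read, sso_linked, device_trusted, session_fresh, mfa_enrolled.
Round 2 — (i), (iii), (vi), derive restricted_mode, role_editor, can_write.
Round 3 — (viii), derive export_allowed.
Round 4 — (ix), derive role_admin.
Closure: {audit_required, break_glass, can_delete, can_invite, can_publish, can_read, can_write, device_trusted, export_allowed, ip_allowlisted, mfa_enrolled, owner, restricted_mode, role_admin, role_editor, role_viewer, session_fresh, sso_linked, token_valid} — 19 facts.

19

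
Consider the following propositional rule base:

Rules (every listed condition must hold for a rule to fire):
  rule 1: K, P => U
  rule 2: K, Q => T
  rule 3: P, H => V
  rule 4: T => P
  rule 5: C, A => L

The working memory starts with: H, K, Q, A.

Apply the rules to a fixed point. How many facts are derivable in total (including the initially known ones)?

Round 1 — rule 2, derive T.
Round 2 — rule 4, derive P.
Round 3 — rule 1, rule 3, derive U, V.
Closure: {A, H, K, P, Q, T, U, V} — 8 facts.

8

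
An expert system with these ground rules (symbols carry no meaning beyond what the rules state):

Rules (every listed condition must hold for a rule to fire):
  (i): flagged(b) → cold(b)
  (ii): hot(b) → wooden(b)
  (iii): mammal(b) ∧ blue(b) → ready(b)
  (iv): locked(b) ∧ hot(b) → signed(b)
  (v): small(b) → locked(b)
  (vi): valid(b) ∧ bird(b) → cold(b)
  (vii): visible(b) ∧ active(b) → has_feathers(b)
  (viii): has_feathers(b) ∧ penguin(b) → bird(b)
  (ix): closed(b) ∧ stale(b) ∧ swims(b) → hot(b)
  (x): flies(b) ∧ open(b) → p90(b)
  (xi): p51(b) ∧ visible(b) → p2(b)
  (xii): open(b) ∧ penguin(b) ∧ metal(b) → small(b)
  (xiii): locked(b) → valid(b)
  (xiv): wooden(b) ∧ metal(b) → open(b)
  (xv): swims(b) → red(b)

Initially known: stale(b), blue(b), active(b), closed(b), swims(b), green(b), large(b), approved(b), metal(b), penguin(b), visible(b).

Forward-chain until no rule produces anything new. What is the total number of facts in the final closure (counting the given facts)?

Round 1: (vii) [visible(b) ∧ active(b) → has_feathers(b)]; (ix) [closed(b) ∧ stale(b) ∧ swims(b) → hot(b)]; (xv) [swims(b) → red(b)]. New: has_feathers(b), hot(b), red(b).
Round 2: (ii) [hot(b) → wooden(b)]; (viii) [has_feathers(b) ∧ penguin(b) → bird(b)]. New: wooden(b), bird(b).
Round 3: (xiv) [wooden(b) ∧ metal(b) → open(b)]. New: open(b).
Round 4: (xii) [open(b) ∧ penguin(b) ∧ metal(b) → small(b)]. New: small(b).
Round 5: (v) [small(b) → locked(b)]. New: locked(b).
Round 6: (iv) [locked(b) ∧ hot(b) → signed(b)]; (xiii) [locked(b) → valid(b)]. New: signed(b), valid(b).
Round 7: (vi) [valid(b) ∧ bird(b) → cold(b)]. New: cold(b).
Closure: {active(b), approved(b), bird(b), blue(b), closed(b), cold(b), green(b), has_feathers(b), hot(b), large(b), locked(b), metal(b), open(b), penguin(b), red(b), signed(b), small(b), stale(b), swims(b), valid(b), visible(b), wooden(b)} — 22 facts.

22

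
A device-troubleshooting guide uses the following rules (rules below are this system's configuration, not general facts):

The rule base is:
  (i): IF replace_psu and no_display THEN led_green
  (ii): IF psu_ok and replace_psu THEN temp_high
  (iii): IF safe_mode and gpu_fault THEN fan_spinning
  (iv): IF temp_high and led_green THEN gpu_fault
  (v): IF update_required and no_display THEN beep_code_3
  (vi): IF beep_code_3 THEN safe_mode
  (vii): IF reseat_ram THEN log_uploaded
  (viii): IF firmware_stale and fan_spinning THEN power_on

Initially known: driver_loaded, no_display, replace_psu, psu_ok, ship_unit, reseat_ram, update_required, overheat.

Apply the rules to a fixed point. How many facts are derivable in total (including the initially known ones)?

15

Round 1 — (i), (ii), (v), (vii), derive led_green, temp_high, beep_code_3, log_uploaded.
Round 2 — (iv), (vi), derive gpu_fault, safe_mode.
Round 3 — (iii), derive fan_spinning.
Closure: {beep_code_3, driver_loaded, fan_spinning, gpu_fault, led_green, log_uploaded, no_display, overheat, psu_ok, replace_psu, reseat_ram, safe_mode, ship_unit, temp_high, update_required} — 15 facts.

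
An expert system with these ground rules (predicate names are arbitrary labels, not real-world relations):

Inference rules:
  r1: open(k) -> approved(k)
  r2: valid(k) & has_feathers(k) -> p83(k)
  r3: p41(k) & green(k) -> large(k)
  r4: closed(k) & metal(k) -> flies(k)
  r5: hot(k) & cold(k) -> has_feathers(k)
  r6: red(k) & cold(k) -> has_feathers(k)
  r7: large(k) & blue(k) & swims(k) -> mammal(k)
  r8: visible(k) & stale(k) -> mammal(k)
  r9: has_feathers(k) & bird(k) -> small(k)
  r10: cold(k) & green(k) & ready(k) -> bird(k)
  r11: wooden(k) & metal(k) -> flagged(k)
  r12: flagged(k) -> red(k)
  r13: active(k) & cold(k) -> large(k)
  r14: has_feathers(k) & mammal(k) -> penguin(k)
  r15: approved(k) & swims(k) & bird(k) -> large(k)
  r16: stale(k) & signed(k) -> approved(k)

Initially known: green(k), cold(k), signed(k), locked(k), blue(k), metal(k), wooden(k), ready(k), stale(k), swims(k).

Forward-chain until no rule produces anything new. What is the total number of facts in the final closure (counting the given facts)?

19

Round 1: r10 [cold(k) & green(k) & ready(k) -> bird(k)]; r11 [wooden(k) & metal(k) -> flagged(k)]; r16 [stale(k) & signed(k) -> approved(k)]. Adds bird(k), flagged(k), approved(k).
Round 2: r12 [flagged(k) -> red(k)]; r15 [approved(k) & swims(k) & bird(k) -> large(k)]. Adds red(k), large(k).
Round 3: r6 [red(k) & cold(k) -> has_feathers(k)]; r7 [large(k) & blue(k) & swims(k) -> mammal(k)]. Adds has_feathers(k), mammal(k).
Round 4: r9 [has_feathers(k) & bird(k) -> small(k)]; r14 [has_feathers(k) & mammal(k) -> penguin(k)]. Adds small(k), penguin(k).
Closure: {approved(k), bird(k), blue(k), cold(k), flagged(k), green(k), has_feathers(k), large(k), locked(k), mammal(k), metal(k), penguin(k), ready(k), red(k), signed(k), small(k), stale(k), swims(k), wooden(k)} — 19 facts.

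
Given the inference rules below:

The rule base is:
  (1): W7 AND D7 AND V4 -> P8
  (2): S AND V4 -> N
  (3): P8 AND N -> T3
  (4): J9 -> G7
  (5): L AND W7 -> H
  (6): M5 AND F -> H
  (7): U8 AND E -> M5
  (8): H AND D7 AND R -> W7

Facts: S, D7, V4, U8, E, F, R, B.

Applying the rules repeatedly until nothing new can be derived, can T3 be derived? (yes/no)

[1] (2) [S AND V4 -> N]; (7) [U8 AND E -> M5]. ⇒ new: N, M5.
[2] (6) [M5 AND F -> H]. ⇒ new: H.
[3] (8) [H AND D7 AND R -> W7]. ⇒ new: W7.
[4] (1) [W7 AND D7 AND V4 -> P8]. ⇒ new: P8.
[5] (3) [P8 AND N -> T3]. ⇒ new: T3.
T3 appears in round 5, so it is derivable.

yes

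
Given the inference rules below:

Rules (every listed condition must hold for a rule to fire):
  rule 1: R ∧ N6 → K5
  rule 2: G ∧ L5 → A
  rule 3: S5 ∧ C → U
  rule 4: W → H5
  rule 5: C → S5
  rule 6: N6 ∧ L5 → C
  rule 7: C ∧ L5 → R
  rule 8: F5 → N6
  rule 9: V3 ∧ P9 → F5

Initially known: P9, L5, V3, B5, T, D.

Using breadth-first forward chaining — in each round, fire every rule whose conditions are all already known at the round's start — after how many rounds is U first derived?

Round 1: rule 9 [V3 ∧ P9 → F5]. New: F5.
Round 2: rule 8 [F5 → N6]. New: N6.
Round 3: rule 6 [N6 ∧ L5 → C]. New: C.
Round 4: rule 5 [C → S5]; rule 7 [C ∧ L5 → R]. New: S5, R.
Round 5: rule 1 [R ∧ N6 → K5]; rule 3 [S5 ∧ C → U]. New: K5, U.
U first appears in round 5.

5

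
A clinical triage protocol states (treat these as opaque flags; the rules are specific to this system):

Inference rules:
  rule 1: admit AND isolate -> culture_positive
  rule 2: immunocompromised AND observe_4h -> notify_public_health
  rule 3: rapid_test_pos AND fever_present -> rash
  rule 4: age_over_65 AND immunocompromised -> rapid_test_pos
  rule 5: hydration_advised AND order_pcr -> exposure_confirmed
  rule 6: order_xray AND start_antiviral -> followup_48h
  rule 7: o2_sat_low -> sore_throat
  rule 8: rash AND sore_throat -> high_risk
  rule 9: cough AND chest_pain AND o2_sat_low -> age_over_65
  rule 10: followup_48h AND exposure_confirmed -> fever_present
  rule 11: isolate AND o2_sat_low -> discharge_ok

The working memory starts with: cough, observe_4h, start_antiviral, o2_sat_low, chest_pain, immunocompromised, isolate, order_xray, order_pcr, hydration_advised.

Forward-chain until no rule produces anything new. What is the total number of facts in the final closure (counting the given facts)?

[1] rule 2 [immunocompromised AND observe_4h -> notify_public_health]; rule 5 [hydration_advised AND order_pcr -> exposure_confirmed]; rule 6 [order_xray AND start_antiviral -> followup_48h]; rule 7 [o2_sat_low -> sore_throat]; rule 9 [cough AND chest_pain AND o2_sat_low -> age_over_65]; rule 11 [isolate AND o2_sat_low -> discharge_ok]. ⇒ new: notify_public_health, exposure_confirmed, followup_48h, sore_throat, age_over_65, discharge_ok.
[2] rule 4 [age_over_65 AND immunocompromised -> rapid_test_pos]; rule 10 [followup_48h AND exposure_confirmed -> fever_present]. ⇒ new: rapid_test_pos, fever_present.
[3] rule 3 [rapid_test_pos AND fever_present -> rash]. ⇒ new: rash.
[4] rule 8 [rash AND sore_throat -> high_risk]. ⇒ new: high_risk.
Closure: {age_over_65, chest_pain, cough, discharge_ok, exposure_confirmed, fever_present, followup_48h, high_risk, hydration_advised, immunocompromised, isolate, notify_public_health, o2_sat_low, observe_4h, order_pcr, order_xray, rapid_test_pos, rash, sore_throat, start_antiviral} — 20 facts.

20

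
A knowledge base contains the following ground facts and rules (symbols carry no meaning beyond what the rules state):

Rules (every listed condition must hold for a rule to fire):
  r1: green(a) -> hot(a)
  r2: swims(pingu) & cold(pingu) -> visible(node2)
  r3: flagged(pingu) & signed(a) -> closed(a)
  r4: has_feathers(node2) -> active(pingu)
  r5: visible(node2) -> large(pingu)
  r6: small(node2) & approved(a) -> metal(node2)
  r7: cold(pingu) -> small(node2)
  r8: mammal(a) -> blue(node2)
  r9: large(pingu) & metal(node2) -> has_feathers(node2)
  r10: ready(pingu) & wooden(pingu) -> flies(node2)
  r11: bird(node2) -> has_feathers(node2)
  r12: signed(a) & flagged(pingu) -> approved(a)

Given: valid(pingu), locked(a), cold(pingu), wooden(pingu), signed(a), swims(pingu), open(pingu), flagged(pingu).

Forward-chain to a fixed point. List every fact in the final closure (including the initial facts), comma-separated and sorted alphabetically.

active(pingu), approved(a), closed(a), cold(pingu), flagged(pingu), has_feathers(node2), large(pingu), locked(a), metal(node2), open(pingu), signed(a), small(node2), swims(pingu), valid(pingu), visible(node2), wooden(pingu)

[1] r2 [swims(pingu) & cold(pingu) -> visible(node2)]; r3 [flagged(pingu) & signed(a) -> closed(a)]; r7 [cold(pingu) -> small(node2)]; r12 [signed(a) & flagged(pingu) -> approved(a)]. ⇒ new: visible(node2), closed(a), small(node2), approved(a).
[2] r5 [visible(node2) -> large(pingu)]; r6 [small(node2) & approved(a) -> metal(node2)]. ⇒ new: large(pingu), metal(node2).
[3] r9 [large(pingu) & metal(node2) -> has_feathers(node2)]. ⇒ new: has_feathers(node2).
[4] r4 [has_feathers(node2) -> active(pingu)]. ⇒ new: active(pingu).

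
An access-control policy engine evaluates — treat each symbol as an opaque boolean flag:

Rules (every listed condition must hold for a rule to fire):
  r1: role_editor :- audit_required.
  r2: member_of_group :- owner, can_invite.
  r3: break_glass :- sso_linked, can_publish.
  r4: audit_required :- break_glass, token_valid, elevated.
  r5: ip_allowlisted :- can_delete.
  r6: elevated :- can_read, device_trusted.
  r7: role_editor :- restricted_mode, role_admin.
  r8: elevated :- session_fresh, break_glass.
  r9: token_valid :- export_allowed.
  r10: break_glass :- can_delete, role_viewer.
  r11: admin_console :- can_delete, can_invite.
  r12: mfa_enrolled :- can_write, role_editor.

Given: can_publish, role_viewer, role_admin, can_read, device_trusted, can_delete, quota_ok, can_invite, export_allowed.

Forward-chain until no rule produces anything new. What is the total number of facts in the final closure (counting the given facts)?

Round 1: r5 [ip_allowlisted :- can_delete.]; r6 [elevated :- can_read, device_trusted.]; r9 [token_valid :- export_allowed.]; r10 [break_glass :- can_delete, role_viewer.]; r11 [admin_console :- can_delete, can_invite.]. Adds ip_allowlisted, elevated, token_valid, break_glass, admin_console.
Round 2: r4 [audit_required :- break_glass, token_valid, elevated.]. Adds audit_required.
Round 3: r1 [role_editor :- audit_required.]. Adds role_editor.
Closure: {admin_console, audit_required, break_glass, can_delete, can_invite, can_publish, can_read, device_trusted, elevated, export_allowed, ip_allowlisted, quota_ok, role_admin, role_editor, role_viewer, token_valid} — 16 facts.

16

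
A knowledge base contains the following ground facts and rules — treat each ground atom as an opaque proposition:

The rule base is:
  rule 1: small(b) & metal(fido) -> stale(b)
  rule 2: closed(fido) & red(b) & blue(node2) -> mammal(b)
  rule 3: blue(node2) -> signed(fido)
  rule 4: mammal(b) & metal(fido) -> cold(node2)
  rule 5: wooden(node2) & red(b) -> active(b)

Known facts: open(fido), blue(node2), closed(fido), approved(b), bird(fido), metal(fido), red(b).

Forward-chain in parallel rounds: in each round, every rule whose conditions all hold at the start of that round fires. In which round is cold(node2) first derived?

Round 1 — rule 2, rule 3, derive mammal(b), signed(fido).
Round 2 — rule 4, derive cold(node2).
cold(node2) first appears in round 2.

2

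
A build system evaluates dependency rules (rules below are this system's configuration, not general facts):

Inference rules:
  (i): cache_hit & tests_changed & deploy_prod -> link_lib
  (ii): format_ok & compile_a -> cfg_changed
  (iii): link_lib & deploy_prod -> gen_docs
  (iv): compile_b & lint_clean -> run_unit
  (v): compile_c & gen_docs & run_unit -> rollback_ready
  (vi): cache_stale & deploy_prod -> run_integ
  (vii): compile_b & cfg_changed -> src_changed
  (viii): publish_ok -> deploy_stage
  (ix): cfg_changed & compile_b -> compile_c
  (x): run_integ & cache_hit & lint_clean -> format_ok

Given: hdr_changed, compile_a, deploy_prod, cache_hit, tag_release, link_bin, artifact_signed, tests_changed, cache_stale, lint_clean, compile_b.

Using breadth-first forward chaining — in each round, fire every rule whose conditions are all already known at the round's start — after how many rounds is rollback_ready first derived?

5

Round 1: (i) [cache_hit & tests_changed & deploy_prod -> link_lib]; (iv) [compile_b & lint_clean -> run_unit]; (vi) [cache_stale & deploy_prod -> run_integ]. Adds link_lib, run_unit, run_integ.
Round 2: (iii) [link_lib & deploy_prod -> gen_docs]; (x) [run_integ & cache_hit & lint_clean -> format_ok]. Adds gen_docs, format_ok.
Round 3: (ii) [format_ok & compile_a -> cfg_changed]. Adds cfg_changed.
Round 4: (vii) [compile_b & cfg_changed -> src_changed]; (ix) [cfg_changed & compile_b -> compile_c]. Adds src_changed, compile_c.
Round 5: (v) [compile_c & gen_docs & run_unit -> rollback_ready]. Adds rollback_ready.
rollback_ready first appears in round 5.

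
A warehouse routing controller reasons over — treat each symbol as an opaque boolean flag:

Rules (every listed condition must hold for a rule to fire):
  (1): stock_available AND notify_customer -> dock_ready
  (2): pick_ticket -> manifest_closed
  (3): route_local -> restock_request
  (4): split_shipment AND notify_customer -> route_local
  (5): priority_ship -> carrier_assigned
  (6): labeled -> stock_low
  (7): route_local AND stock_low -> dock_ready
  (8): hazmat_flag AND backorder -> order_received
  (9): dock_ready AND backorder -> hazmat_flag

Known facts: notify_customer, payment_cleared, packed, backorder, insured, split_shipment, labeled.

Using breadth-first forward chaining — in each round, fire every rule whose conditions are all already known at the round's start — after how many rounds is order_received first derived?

4

Round 1: (4) [split_shipment AND notify_customer -> route_local]; (6) [labeled -> stock_low]. New: route_local, stock_low.
Round 2: (3) [route_local -> restock_request]; (7) [route_local AND stock_low -> dock_ready]. New: restock_request, dock_ready.
Round 3: (9) [dock_ready AND backorder -> hazmat_flag]. New: hazmat_flag.
Round 4: (8) [hazmat_flag AND backorder -> order_received]. New: order_received.
order_received first appears in round 4.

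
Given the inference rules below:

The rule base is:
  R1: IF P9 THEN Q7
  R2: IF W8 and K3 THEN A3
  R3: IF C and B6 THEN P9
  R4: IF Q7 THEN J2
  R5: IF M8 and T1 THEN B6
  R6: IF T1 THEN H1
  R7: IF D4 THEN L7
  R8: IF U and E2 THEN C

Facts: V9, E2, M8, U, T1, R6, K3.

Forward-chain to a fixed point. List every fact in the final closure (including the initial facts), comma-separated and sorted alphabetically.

B6, C, E2, H1, J2, K3, M8, P9, Q7, R6, T1, U, V9

Round 1 — R5, R6, R8, derive B6, H1, C.
Round 2 — R3, derive P9.
Round 3 — R1, derive Q7.
Round 4 — R4, derive J2.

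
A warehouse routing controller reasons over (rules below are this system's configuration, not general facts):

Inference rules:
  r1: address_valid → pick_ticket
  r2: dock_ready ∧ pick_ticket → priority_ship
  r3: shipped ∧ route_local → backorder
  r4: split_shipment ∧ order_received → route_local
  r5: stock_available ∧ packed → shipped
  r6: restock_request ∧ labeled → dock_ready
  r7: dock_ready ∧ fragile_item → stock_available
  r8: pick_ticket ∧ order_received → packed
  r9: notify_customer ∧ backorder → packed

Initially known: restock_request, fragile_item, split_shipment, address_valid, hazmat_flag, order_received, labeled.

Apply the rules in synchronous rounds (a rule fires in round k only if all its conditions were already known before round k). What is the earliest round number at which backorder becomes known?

Round 1 — r1, r4, r6, derive pick_ticket, route_local, dock_ready.
Round 2 — r2, r7, r8, derive priority_ship, stock_available, packed.
Round 3 — r5, derive shipped.
Round 4 — r3, derive backorder.
backorder first appears in round 4.

4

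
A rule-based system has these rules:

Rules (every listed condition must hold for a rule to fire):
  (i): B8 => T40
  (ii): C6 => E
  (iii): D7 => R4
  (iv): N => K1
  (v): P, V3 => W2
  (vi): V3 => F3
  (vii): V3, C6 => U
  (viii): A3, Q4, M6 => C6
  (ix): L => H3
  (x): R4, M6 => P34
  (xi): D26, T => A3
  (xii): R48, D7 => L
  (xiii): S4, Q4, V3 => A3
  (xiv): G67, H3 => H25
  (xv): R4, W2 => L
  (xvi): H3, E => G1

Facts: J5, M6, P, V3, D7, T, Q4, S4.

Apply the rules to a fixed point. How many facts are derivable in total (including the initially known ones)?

19

Round 1: (iii) [D7 => R4]; (v) [P, V3 => W2]; (vi) [V3 => F3]; (xiii) [S4, Q4, V3 => A3]. New: R4, W2, F3, A3.
Round 2: (viii) [A3, Q4, M6 => C6]; (x) [R4, M6 => P34]; (xv) [R4, W2 => L]. New: C6, P34, L.
Round 3: (ii) [C6 => E]; (vii) [V3, C6 => U]; (ix) [L => H3]. New: E, U, H3.
Round 4: (xvi) [H3, E => G1]. New: G1.
Closure: {A3, C6, D7, E, F3, G1, H3, J5, L, M6, P, P34, Q4, R4, S4, T, U, V3, W2} — 19 facts.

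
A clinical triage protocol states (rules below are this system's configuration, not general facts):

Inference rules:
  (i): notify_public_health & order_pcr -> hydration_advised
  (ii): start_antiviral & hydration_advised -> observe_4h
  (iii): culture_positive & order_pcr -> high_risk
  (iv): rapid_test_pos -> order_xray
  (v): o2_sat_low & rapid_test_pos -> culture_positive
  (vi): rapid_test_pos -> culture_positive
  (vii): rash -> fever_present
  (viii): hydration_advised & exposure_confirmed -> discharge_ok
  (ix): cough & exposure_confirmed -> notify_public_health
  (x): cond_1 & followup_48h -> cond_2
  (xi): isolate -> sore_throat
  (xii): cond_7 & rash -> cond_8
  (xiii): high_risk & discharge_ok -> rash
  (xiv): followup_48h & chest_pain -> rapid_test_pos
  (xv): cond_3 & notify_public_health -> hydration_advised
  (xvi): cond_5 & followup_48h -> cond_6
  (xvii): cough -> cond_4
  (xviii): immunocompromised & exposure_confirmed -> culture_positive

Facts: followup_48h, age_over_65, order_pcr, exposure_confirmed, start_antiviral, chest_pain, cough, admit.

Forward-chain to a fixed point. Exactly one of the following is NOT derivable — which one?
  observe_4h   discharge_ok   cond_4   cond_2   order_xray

Round 1 — (ix), (xiv), (xvii), derive notify_public_health, rapid_test_pos, cond_4.
Round 2 — (i), (iv), (vi), derive hydration_advised, order_xray, culture_positive.
Round 3 — (ii), (iii), (viii), derive observe_4h, high_risk, discharge_ok.
Round 4 — (xiii), derive rash.
Round 5 — (vii), derive fever_present.
Derived: order_xray (round 2), cond_4 (round 1), discharge_ok (round 3), observe_4h (round 3). cond_2 never appears in any round.

cond_2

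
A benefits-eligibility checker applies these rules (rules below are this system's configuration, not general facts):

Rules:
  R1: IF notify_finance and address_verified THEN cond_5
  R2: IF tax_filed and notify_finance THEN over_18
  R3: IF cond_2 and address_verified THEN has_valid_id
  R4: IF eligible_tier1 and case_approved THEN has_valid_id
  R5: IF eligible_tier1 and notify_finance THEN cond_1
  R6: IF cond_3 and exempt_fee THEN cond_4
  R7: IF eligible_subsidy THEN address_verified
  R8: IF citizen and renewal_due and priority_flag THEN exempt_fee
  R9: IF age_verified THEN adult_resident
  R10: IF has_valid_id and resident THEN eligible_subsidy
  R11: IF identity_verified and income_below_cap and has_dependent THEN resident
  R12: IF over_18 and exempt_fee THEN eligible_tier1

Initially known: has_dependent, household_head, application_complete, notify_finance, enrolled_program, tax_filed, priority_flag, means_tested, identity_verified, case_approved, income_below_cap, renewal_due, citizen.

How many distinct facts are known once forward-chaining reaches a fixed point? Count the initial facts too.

Round 1: R2 [IF tax_filed and notify_finance THEN over_18]; R8 [IF citizen and renewal_due and priority_flag THEN exempt_fee]; R11 [IF identity_verified and income_below_cap and has_dependent THEN resident]. Adds over_18, exempt_fee, resident.
Round 2: R12 [IF over_18 and exempt_fee THEN eligible_tier1]. Adds eligible_tier1.
Round 3: R4 [IF eligible_tier1 and case_approved THEN has_valid_id]; R5 [IF eligible_tier1 and notify_finance THEN cond_1]. Adds has_valid_id, cond_1.
Round 4: R10 [IF has_valid_id and resident THEN eligible_subsidy]. Adds eligible_subsidy.
Round 5: R7 [IF eligible_subsidy THEN address_verified]. Adds address_verified.
Round 6: R1 [IF notify_finance and address_verified THEN cond_5]. Adds cond_5.
Closure: {address_verified, application_complete, case_approved, citizen, cond_1, cond_5, eligible_subsidy, eligible_tier1, enrolled_program, exempt_fee, has_dependent, has_valid_id, household_head, identity_verified, income_below_cap, means_tested, notify_finance, over_18, priority_flag, renewal_due, resident, tax_filed} — 22 facts.

22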